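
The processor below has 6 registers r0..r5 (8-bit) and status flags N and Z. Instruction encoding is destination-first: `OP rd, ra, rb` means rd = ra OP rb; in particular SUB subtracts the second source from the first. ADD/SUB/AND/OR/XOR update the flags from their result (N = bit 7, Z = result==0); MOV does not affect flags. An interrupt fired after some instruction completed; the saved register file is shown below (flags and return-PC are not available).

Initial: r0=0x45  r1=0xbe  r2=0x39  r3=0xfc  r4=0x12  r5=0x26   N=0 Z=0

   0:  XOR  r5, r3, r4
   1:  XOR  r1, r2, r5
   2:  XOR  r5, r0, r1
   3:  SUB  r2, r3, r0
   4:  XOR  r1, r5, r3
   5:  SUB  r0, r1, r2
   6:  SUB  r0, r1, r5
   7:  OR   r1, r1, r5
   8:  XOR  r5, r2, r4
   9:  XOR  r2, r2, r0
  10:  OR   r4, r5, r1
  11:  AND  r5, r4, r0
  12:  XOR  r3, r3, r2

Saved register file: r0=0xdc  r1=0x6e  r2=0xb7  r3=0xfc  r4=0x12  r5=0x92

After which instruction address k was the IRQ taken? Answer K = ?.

K = 6

after  0: r0=0x45 r1=0xbe r2=0x39 r3=0xfc r4=0x12 r5=0xee  N=1 Z=0
after  1: r0=0x45 r1=0xd7 r2=0x39 r3=0xfc r4=0x12 r5=0xee  N=1 Z=0
after  2: r0=0x45 r1=0xd7 r2=0x39 r3=0xfc r4=0x12 r5=0x92  N=1 Z=0
after  3: r0=0x45 r1=0xd7 r2=0xb7 r3=0xfc r4=0x12 r5=0x92  N=1 Z=0
after  4: r0=0x45 r1=0x6e r2=0xb7 r3=0xfc r4=0x12 r5=0x92  N=0 Z=0
after  5: r0=0xb7 r1=0x6e r2=0xb7 r3=0xfc r4=0x12 r5=0x92  N=1 Z=0
after  6: r0=0xdc r1=0x6e r2=0xb7 r3=0xfc r4=0x12 r5=0x92  N=1 Z=0
-- IRQ taken; context saved, return-PC = 7 --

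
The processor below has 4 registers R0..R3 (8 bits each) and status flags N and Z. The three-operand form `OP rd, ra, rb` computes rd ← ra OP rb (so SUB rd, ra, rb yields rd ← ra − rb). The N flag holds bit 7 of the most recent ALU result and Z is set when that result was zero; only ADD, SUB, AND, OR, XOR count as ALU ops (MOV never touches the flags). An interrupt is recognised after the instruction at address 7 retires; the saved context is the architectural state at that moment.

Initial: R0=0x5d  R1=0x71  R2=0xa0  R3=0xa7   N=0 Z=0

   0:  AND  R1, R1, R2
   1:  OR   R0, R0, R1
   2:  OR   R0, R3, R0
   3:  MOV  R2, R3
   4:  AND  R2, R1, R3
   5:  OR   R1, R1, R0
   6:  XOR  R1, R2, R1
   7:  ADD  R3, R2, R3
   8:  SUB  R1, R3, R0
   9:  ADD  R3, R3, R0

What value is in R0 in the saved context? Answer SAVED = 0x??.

SAVED = 0xff

after  0: R0=0x5d R1=0x20 R2=0xa0 R3=0xa7  N=0 Z=0
after  1: R0=0x7d R1=0x20 R2=0xa0 R3=0xa7  N=0 Z=0
after  2: R0=0xff R1=0x20 R2=0xa0 R3=0xa7  N=1 Z=0
after  3: R0=0xff R1=0x20 R2=0xa7 R3=0xa7  N=1 Z=0
after  4: R0=0xff R1=0x20 R2=0x20 R3=0xa7  N=0 Z=0
after  5: R0=0xff R1=0xff R2=0x20 R3=0xa7  N=1 Z=0
after  6: R0=0xff R1=0xdf R2=0x20 R3=0xa7  N=1 Z=0
after  7: R0=0xff R1=0xdf R2=0x20 R3=0xc7  N=1 Z=0
-- IRQ taken; context saved, return-PC = 8 --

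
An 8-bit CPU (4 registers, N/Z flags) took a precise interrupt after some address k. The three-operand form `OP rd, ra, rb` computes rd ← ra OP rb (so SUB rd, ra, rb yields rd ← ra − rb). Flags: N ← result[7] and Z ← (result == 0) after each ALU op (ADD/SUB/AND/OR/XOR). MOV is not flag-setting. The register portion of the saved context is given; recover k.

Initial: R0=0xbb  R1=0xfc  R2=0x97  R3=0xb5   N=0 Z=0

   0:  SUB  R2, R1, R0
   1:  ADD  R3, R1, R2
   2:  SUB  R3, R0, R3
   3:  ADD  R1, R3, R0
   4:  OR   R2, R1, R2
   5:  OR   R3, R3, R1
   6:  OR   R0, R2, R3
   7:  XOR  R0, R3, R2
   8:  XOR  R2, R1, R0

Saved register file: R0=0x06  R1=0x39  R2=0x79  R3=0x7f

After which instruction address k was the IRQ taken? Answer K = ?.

after  0: R0=0xbb R1=0xfc R2=0x41 R3=0xb5  N=0 Z=0
after  1: R0=0xbb R1=0xfc R2=0x41 R3=0x3d  N=0 Z=0
after  2: R0=0xbb R1=0xfc R2=0x41 R3=0x7e  N=0 Z=0
after  3: R0=0xbb R1=0x39 R2=0x41 R3=0x7e  N=0 Z=0
after  4: R0=0xbb R1=0x39 R2=0x79 R3=0x7e  N=0 Z=0
after  5: R0=0xbb R1=0x39 R2=0x79 R3=0x7f  N=0 Z=0
after  6: R0=0x7f R1=0x39 R2=0x79 R3=0x7f  N=0 Z=0
after  7: R0=0x06 R1=0x39 R2=0x79 R3=0x7f  N=0 Z=0
-- IRQ taken; context saved, return-PC = 8 --

K = 7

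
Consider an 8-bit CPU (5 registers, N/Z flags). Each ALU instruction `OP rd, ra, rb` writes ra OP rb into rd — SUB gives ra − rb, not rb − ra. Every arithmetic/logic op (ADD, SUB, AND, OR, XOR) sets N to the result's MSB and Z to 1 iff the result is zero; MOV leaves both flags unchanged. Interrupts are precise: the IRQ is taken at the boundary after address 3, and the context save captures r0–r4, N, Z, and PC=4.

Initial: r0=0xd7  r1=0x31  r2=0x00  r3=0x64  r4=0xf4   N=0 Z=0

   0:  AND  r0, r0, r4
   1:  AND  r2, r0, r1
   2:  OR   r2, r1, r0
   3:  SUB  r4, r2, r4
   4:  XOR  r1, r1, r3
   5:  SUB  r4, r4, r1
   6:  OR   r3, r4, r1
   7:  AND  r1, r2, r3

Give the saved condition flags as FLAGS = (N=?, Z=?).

FLAGS = (N=0, Z=0)

after  0: r0=0xd4 r1=0x31 r2=0x00 r3=0x64 r4=0xf4  N=1 Z=0
after  1: r0=0xd4 r1=0x31 r2=0x10 r3=0x64 r4=0xf4  N=0 Z=0
after  2: r0=0xd4 r1=0x31 r2=0xf5 r3=0x64 r4=0xf4  N=1 Z=0
after  3: r0=0xd4 r1=0x31 r2=0xf5 r3=0x64 r4=0x01  N=0 Z=0
-- IRQ taken; context saved, return-PC = 4 --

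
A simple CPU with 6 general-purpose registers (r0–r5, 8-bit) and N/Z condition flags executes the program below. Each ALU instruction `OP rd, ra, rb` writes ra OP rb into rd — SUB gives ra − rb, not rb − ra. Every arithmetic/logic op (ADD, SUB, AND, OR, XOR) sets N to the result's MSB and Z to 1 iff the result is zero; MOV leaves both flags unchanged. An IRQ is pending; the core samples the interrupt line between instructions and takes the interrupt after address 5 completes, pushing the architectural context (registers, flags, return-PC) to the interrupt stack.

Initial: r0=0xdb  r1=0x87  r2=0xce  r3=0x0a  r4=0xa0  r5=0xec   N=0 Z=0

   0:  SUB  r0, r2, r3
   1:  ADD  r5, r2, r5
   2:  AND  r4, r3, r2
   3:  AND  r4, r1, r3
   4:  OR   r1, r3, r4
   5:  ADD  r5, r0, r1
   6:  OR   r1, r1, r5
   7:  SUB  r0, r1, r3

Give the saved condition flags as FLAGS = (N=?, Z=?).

after  0: r0=0xc4 r1=0x87 r2=0xce r3=0x0a r4=0xa0 r5=0xec  N=1 Z=0
after  1: r0=0xc4 r1=0x87 r2=0xce r3=0x0a r4=0xa0 r5=0xba  N=1 Z=0
after  2: r0=0xc4 r1=0x87 r2=0xce r3=0x0a r4=0x0a r5=0xba  N=0 Z=0
after  3: r0=0xc4 r1=0x87 r2=0xce r3=0x0a r4=0x02 r5=0xba  N=0 Z=0
after  4: r0=0xc4 r1=0x0a r2=0xce r3=0x0a r4=0x02 r5=0xba  N=0 Z=0
after  5: r0=0xc4 r1=0x0a r2=0xce r3=0x0a r4=0x02 r5=0xce  N=1 Z=0
-- IRQ taken; context saved, return-PC = 6 --

FLAGS = (N=1, Z=0)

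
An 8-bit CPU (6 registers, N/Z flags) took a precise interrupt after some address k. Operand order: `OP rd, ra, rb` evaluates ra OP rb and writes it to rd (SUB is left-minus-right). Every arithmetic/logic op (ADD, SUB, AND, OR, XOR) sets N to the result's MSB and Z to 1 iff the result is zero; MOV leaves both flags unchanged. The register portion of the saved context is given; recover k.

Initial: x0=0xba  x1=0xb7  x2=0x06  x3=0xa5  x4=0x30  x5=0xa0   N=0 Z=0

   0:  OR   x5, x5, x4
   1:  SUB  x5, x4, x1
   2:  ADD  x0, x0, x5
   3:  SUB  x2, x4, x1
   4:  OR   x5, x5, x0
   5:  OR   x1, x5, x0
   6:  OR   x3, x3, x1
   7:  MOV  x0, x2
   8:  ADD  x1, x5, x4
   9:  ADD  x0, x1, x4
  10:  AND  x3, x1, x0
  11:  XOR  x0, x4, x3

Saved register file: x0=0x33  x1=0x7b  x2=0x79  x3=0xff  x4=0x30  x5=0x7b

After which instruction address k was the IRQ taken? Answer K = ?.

after  0: x0=0xba x1=0xb7 x2=0x06 x3=0xa5 x4=0x30 x5=0xb0  N=1 Z=0
after  1: x0=0xba x1=0xb7 x2=0x06 x3=0xa5 x4=0x30 x5=0x79  N=0 Z=0
after  2: x0=0x33 x1=0xb7 x2=0x06 x3=0xa5 x4=0x30 x5=0x79  N=0 Z=0
after  3: x0=0x33 x1=0xb7 x2=0x79 x3=0xa5 x4=0x30 x5=0x79  N=0 Z=0
after  4: x0=0x33 x1=0xb7 x2=0x79 x3=0xa5 x4=0x30 x5=0x7b  N=0 Z=0
after  5: x0=0x33 x1=0x7b x2=0x79 x3=0xa5 x4=0x30 x5=0x7b  N=0 Z=0
after  6: x0=0x33 x1=0x7b x2=0x79 x3=0xff x4=0x30 x5=0x7b  N=1 Z=0
-- IRQ taken; context saved, return-PC = 7 --

K = 6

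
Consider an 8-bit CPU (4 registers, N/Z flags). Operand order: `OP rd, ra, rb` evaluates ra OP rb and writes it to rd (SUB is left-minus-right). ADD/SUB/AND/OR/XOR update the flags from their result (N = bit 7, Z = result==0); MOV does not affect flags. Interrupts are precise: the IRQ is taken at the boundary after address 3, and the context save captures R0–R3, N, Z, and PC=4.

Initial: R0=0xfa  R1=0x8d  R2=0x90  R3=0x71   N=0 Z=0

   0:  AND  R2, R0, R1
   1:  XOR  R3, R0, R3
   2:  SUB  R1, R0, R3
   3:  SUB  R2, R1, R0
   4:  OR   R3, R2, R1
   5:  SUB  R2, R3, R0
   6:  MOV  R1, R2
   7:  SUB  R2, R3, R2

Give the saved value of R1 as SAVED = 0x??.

after  0: R0=0xfa R1=0x8d R2=0x88 R3=0x71  N=1 Z=0
after  1: R0=0xfa R1=0x8d R2=0x88 R3=0x8b  N=1 Z=0
after  2: R0=0xfa R1=0x6f R2=0x88 R3=0x8b  N=0 Z=0
after  3: R0=0xfa R1=0x6f R2=0x75 R3=0x8b  N=0 Z=0
-- IRQ taken; context saved, return-PC = 4 --

SAVED = 0x6f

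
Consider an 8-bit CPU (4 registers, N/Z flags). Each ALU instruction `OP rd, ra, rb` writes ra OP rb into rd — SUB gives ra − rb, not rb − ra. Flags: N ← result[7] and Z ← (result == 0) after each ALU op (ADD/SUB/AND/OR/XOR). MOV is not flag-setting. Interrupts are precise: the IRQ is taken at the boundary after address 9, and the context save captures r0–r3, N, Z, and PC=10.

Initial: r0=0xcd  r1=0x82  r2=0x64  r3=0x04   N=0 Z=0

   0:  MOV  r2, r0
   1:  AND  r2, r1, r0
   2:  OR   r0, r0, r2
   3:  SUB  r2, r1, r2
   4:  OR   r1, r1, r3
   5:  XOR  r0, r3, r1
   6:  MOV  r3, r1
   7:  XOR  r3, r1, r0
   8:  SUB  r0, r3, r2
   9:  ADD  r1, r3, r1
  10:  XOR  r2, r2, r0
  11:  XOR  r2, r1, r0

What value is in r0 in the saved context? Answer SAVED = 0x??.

SAVED = 0x02

after  0: r0=0xcd r1=0x82 r2=0xcd r3=0x04  N=0 Z=0
after  1: r0=0xcd r1=0x82 r2=0x80 r3=0x04  N=1 Z=0
after  2: r0=0xcd r1=0x82 r2=0x80 r3=0x04  N=1 Z=0
after  3: r0=0xcd r1=0x82 r2=0x02 r3=0x04  N=0 Z=0
after  4: r0=0xcd r1=0x86 r2=0x02 r3=0x04  N=1 Z=0
after  5: r0=0x82 r1=0x86 r2=0x02 r3=0x04  N=1 Z=0
after  6: r0=0x82 r1=0x86 r2=0x02 r3=0x86  N=1 Z=0
after  7: r0=0x82 r1=0x86 r2=0x02 r3=0x04  N=0 Z=0
after  8: r0=0x02 r1=0x86 r2=0x02 r3=0x04  N=0 Z=0
after  9: r0=0x02 r1=0x8a r2=0x02 r3=0x04  N=1 Z=0
-- IRQ taken; context saved, return-PC = 10 --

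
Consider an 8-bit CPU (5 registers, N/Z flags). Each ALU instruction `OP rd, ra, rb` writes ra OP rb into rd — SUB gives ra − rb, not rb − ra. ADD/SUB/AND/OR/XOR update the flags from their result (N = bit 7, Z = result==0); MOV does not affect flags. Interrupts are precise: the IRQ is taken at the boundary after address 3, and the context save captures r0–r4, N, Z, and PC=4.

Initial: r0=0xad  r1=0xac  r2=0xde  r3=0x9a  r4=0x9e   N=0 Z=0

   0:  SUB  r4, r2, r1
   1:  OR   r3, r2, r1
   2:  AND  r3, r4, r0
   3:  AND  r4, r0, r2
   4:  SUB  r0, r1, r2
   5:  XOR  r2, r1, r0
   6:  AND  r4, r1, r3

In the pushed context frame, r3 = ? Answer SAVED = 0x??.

SAVED = 0x20

after  0: r0=0xad r1=0xac r2=0xde r3=0x9a r4=0x32  N=0 Z=0
after  1: r0=0xad r1=0xac r2=0xde r3=0xfe r4=0x32  N=1 Z=0
after  2: r0=0xad r1=0xac r2=0xde r3=0x20 r4=0x32  N=0 Z=0
after  3: r0=0xad r1=0xac r2=0xde r3=0x20 r4=0x8c  N=1 Z=0
-- IRQ taken; context saved, return-PC = 4 --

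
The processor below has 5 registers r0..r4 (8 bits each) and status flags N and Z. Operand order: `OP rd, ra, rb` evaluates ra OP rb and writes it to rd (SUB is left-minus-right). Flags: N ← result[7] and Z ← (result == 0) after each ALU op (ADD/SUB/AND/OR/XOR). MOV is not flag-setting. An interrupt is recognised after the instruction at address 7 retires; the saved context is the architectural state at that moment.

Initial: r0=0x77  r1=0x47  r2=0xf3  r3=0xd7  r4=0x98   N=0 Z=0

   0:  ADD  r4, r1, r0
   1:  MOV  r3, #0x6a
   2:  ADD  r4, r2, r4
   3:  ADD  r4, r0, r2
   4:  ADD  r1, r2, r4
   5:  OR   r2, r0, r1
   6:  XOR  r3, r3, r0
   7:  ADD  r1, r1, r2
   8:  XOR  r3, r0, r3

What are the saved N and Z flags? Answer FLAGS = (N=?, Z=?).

after  0: r0=0x77 r1=0x47 r2=0xf3 r3=0xd7 r4=0xbe  N=1 Z=0
after  1: r0=0x77 r1=0x47 r2=0xf3 r3=0x6a r4=0xbe  N=1 Z=0
after  2: r0=0x77 r1=0x47 r2=0xf3 r3=0x6a r4=0xb1  N=1 Z=0
after  3: r0=0x77 r1=0x47 r2=0xf3 r3=0x6a r4=0x6a  N=0 Z=0
after  4: r0=0x77 r1=0x5d r2=0xf3 r3=0x6a r4=0x6a  N=0 Z=0
after  5: r0=0x77 r1=0x5d r2=0x7f r3=0x6a r4=0x6a  N=0 Z=0
after  6: r0=0x77 r1=0x5d r2=0x7f r3=0x1d r4=0x6a  N=0 Z=0
after  7: r0=0x77 r1=0xdc r2=0x7f r3=0x1d r4=0x6a  N=1 Z=0
-- IRQ taken; context saved, return-PC = 8 --

FLAGS = (N=1, Z=0)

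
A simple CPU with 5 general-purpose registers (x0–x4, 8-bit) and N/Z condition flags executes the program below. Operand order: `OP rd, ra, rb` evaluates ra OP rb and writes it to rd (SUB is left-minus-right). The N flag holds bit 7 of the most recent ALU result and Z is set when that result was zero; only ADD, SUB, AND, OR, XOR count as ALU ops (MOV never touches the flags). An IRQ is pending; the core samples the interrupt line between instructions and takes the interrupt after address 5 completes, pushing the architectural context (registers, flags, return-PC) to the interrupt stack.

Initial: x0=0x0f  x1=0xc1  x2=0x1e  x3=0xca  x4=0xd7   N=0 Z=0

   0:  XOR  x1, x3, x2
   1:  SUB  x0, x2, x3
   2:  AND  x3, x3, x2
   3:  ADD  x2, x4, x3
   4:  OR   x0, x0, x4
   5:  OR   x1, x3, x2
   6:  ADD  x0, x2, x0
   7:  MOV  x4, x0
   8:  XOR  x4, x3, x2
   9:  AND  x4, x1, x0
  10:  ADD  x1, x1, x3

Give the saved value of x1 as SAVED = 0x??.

after  0: x0=0x0f x1=0xd4 x2=0x1e x3=0xca x4=0xd7  N=1 Z=0
after  1: x0=0x54 x1=0xd4 x2=0x1e x3=0xca x4=0xd7  N=0 Z=0
after  2: x0=0x54 x1=0xd4 x2=0x1e x3=0x0a x4=0xd7  N=0 Z=0
after  3: x0=0x54 x1=0xd4 x2=0xe1 x3=0x0a x4=0xd7  N=1 Z=0
after  4: x0=0xd7 x1=0xd4 x2=0xe1 x3=0x0a x4=0xd7  N=1 Z=0
after  5: x0=0xd7 x1=0xeb x2=0xe1 x3=0x0a x4=0xd7  N=1 Z=0
-- IRQ taken; context saved, return-PC = 6 --

SAVED = 0xeb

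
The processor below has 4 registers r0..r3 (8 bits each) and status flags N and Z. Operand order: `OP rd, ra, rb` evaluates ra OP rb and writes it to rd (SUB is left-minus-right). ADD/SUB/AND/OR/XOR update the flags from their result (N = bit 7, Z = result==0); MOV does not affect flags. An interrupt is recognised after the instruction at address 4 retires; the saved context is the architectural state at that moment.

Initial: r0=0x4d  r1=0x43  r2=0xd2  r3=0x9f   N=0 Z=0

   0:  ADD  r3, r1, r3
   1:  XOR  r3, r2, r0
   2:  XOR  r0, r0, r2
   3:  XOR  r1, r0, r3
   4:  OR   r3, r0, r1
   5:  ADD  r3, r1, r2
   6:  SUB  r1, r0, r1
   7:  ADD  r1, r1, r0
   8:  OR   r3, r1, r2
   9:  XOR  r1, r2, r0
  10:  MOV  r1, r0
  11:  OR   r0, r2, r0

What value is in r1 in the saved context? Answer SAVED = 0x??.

after  0: r0=0x4d r1=0x43 r2=0xd2 r3=0xe2  N=1 Z=0
after  1: r0=0x4d r1=0x43 r2=0xd2 r3=0x9f  N=1 Z=0
after  2: r0=0x9f r1=0x43 r2=0xd2 r3=0x9f  N=1 Z=0
after  3: r0=0x9f r1=0x00 r2=0xd2 r3=0x9f  N=0 Z=1
after  4: r0=0x9f r1=0x00 r2=0xd2 r3=0x9f  N=1 Z=0
-- IRQ taken; context saved, return-PC = 5 --

SAVED = 0x00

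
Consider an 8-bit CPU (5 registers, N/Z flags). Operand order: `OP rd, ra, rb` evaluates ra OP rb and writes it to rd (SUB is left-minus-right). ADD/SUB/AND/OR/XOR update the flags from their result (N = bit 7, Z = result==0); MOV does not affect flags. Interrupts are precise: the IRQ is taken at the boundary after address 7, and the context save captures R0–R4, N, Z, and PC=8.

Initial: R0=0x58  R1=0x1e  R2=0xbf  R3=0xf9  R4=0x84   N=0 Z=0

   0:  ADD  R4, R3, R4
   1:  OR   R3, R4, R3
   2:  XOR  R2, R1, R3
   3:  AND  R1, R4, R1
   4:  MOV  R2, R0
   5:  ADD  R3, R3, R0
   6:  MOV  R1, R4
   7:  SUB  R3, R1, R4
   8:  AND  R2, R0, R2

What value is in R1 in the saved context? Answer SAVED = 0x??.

SAVED = 0x7d

after  0: R0=0x58 R1=0x1e R2=0xbf R3=0xf9 R4=0x7d  N=0 Z=0
after  1: R0=0x58 R1=0x1e R2=0xbf R3=0xfd R4=0x7d  N=1 Z=0
after  2: R0=0x58 R1=0x1e R2=0xe3 R3=0xfd R4=0x7d  N=1 Z=0
after  3: R0=0x58 R1=0x1c R2=0xe3 R3=0xfd R4=0x7d  N=0 Z=0
after  4: R0=0x58 R1=0x1c R2=0x58 R3=0xfd R4=0x7d  N=0 Z=0
after  5: R0=0x58 R1=0x1c R2=0x58 R3=0x55 R4=0x7d  N=0 Z=0
after  6: R0=0x58 R1=0x7d R2=0x58 R3=0x55 R4=0x7d  N=0 Z=0
after  7: R0=0x58 R1=0x7d R2=0x58 R3=0x00 R4=0x7d  N=0 Z=1
-- IRQ taken; context saved, return-PC = 8 --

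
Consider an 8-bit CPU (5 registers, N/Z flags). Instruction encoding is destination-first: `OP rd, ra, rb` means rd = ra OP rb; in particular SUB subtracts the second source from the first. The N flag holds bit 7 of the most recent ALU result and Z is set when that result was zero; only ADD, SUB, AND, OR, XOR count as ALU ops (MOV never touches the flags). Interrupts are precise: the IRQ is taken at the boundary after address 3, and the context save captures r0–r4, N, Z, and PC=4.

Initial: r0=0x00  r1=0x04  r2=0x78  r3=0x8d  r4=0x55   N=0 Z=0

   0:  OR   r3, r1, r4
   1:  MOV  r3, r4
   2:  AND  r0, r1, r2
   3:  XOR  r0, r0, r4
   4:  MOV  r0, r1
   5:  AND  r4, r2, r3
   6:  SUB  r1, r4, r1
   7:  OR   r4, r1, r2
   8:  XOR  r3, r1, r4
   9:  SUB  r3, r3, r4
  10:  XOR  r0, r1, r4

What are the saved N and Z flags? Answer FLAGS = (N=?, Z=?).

FLAGS = (N=0, Z=0)

after  0: r0=0x00 r1=0x04 r2=0x78 r3=0x55 r4=0x55  N=0 Z=0
after  1: r0=0x00 r1=0x04 r2=0x78 r3=0x55 r4=0x55  N=0 Z=0
after  2: r0=0x00 r1=0x04 r2=0x78 r3=0x55 r4=0x55  N=0 Z=1
after  3: r0=0x55 r1=0x04 r2=0x78 r3=0x55 r4=0x55  N=0 Z=0
-- IRQ taken; context saved, return-PC = 4 --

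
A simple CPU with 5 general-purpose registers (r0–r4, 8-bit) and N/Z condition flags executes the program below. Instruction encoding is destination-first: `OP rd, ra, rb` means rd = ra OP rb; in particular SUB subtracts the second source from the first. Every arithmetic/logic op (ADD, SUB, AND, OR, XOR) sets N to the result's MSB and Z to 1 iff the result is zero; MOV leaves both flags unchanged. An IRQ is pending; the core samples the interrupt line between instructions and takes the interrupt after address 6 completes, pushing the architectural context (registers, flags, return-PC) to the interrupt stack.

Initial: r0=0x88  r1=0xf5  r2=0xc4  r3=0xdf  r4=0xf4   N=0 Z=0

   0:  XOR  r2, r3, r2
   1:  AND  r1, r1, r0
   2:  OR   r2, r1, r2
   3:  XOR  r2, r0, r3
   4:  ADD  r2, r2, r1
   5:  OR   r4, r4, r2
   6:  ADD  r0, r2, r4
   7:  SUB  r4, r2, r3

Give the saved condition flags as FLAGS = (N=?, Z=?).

after  0: r0=0x88 r1=0xf5 r2=0x1b r3=0xdf r4=0xf4  N=0 Z=0
after  1: r0=0x88 r1=0x80 r2=0x1b r3=0xdf r4=0xf4  N=1 Z=0
after  2: r0=0x88 r1=0x80 r2=0x9b r3=0xdf r4=0xf4  N=1 Z=0
after  3: r0=0x88 r1=0x80 r2=0x57 r3=0xdf r4=0xf4  N=0 Z=0
after  4: r0=0x88 r1=0x80 r2=0xd7 r3=0xdf r4=0xf4  N=1 Z=0
after  5: r0=0x88 r1=0x80 r2=0xd7 r3=0xdf r4=0xf7  N=1 Z=0
after  6: r0=0xce r1=0x80 r2=0xd7 r3=0xdf r4=0xf7  N=1 Z=0
-- IRQ taken; context saved, return-PC = 7 --

FLAGS = (N=1, Z=0)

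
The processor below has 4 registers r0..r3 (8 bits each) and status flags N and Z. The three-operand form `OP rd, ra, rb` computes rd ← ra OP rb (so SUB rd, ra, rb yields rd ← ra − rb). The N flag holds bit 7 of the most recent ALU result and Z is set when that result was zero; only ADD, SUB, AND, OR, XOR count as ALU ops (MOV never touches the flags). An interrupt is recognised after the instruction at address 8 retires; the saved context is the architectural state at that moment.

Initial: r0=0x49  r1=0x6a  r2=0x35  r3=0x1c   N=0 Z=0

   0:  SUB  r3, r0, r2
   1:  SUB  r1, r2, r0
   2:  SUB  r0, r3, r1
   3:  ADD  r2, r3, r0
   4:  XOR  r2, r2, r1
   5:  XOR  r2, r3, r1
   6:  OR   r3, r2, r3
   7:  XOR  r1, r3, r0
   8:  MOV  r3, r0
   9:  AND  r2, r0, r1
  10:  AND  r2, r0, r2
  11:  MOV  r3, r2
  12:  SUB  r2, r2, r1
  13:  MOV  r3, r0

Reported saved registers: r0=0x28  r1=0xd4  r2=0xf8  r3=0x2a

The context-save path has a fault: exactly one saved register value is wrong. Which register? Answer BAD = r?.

BAD = r3

after  0: r0=0x49 r1=0x6a r2=0x35 r3=0x14  N=0 Z=0
after  1: r0=0x49 r1=0xec r2=0x35 r3=0x14  N=1 Z=0
after  2: r0=0x28 r1=0xec r2=0x35 r3=0x14  N=0 Z=0
after  3: r0=0x28 r1=0xec r2=0x3c r3=0x14  N=0 Z=0
after  4: r0=0x28 r1=0xec r2=0xd0 r3=0x14  N=1 Z=0
after  5: r0=0x28 r1=0xec r2=0xf8 r3=0x14  N=1 Z=0
after  6: r0=0x28 r1=0xec r2=0xf8 r3=0xfc  N=1 Z=0
after  7: r0=0x28 r1=0xd4 r2=0xf8 r3=0xfc  N=1 Z=0
after  8: r0=0x28 r1=0xd4 r2=0xf8 r3=0x28  N=1 Z=0
-- IRQ taken; context saved, return-PC = 9 --
mismatch: r3: reported 0x2a vs actual 0x28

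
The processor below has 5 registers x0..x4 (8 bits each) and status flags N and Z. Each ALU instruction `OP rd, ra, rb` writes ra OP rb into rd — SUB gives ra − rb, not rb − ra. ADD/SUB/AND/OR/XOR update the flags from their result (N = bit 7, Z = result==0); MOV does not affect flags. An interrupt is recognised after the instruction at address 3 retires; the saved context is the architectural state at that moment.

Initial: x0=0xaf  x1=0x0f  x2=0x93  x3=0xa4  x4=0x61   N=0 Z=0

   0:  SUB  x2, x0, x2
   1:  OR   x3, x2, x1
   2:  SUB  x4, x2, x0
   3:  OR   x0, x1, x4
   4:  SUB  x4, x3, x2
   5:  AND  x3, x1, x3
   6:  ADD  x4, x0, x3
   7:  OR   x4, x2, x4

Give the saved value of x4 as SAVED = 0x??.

SAVED = 0x6d

after  0: x0=0xaf x1=0x0f x2=0x1c x3=0xa4 x4=0x61  N=0 Z=0
after  1: x0=0xaf x1=0x0f x2=0x1c x3=0x1f x4=0x61  N=0 Z=0
after  2: x0=0xaf x1=0x0f x2=0x1c x3=0x1f x4=0x6d  N=0 Z=0
after  3: x0=0x6f x1=0x0f x2=0x1c x3=0x1f x4=0x6d  N=0 Z=0
-- IRQ taken; context saved, return-PC = 4 --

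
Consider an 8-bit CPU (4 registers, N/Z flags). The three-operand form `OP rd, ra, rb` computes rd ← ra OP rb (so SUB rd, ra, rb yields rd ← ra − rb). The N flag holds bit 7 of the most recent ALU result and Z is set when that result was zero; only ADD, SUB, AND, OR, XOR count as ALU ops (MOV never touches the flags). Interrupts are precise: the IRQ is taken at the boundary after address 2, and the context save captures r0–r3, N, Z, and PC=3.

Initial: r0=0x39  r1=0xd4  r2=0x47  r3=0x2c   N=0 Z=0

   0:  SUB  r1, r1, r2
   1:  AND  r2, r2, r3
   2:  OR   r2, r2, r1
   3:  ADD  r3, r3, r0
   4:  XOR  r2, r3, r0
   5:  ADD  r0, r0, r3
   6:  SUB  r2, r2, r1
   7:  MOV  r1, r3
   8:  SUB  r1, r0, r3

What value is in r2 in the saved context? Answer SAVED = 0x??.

SAVED = 0x8d

after  0: r0=0x39 r1=0x8d r2=0x47 r3=0x2c  N=1 Z=0
after  1: r0=0x39 r1=0x8d r2=0x04 r3=0x2c  N=0 Z=0
after  2: r0=0x39 r1=0x8d r2=0x8d r3=0x2c  N=1 Z=0
-- IRQ taken; context saved, return-PC = 3 --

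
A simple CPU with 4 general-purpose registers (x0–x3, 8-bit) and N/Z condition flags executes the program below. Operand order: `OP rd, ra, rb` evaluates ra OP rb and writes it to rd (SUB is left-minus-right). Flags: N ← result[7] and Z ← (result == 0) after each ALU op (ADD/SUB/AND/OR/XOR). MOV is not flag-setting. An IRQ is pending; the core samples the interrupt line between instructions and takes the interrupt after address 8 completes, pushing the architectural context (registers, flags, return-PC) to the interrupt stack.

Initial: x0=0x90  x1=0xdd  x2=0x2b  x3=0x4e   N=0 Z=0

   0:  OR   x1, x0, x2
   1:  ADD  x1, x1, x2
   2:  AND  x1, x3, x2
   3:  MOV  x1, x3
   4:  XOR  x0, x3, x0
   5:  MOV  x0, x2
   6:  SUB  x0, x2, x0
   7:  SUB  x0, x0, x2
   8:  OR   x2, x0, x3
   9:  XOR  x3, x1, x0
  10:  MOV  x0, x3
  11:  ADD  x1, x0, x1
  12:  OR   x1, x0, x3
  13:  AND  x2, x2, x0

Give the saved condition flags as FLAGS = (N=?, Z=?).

after  0: x0=0x90 x1=0xbb x2=0x2b x3=0x4e  N=1 Z=0
after  1: x0=0x90 x1=0xe6 x2=0x2b x3=0x4e  N=1 Z=0
after  2: x0=0x90 x1=0x0a x2=0x2b x3=0x4e  N=0 Z=0
after  3: x0=0x90 x1=0x4e x2=0x2b x3=0x4e  N=0 Z=0
after  4: x0=0xde x1=0x4e x2=0x2b x3=0x4e  N=1 Z=0
after  5: x0=0x2b x1=0x4e x2=0x2b x3=0x4e  N=1 Z=0
after  6: x0=0x00 x1=0x4e x2=0x2b x3=0x4e  N=0 Z=1
after  7: x0=0xd5 x1=0x4e x2=0x2b x3=0x4e  N=1 Z=0
after  8: x0=0xd5 x1=0x4e x2=0xdf x3=0x4e  N=1 Z=0
-- IRQ taken; context saved, return-PC = 9 --

FLAGS = (N=1, Z=0)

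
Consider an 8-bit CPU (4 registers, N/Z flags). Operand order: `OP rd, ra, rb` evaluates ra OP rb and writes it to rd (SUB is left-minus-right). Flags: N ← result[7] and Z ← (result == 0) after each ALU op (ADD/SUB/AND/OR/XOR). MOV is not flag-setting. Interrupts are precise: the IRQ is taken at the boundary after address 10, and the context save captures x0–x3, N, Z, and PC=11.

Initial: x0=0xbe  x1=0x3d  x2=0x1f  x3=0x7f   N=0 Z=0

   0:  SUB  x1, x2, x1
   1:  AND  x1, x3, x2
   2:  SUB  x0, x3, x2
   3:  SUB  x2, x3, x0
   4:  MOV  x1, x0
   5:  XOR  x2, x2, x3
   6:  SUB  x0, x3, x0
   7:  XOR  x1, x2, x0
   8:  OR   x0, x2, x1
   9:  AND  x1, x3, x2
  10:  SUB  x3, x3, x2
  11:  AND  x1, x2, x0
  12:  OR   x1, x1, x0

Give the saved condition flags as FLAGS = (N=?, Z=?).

after  0: x0=0xbe x1=0xe2 x2=0x1f x3=0x7f  N=1 Z=0
after  1: x0=0xbe x1=0x1f x2=0x1f x3=0x7f  N=0 Z=0
after  2: x0=0x60 x1=0x1f x2=0x1f x3=0x7f  N=0 Z=0
after  3: x0=0x60 x1=0x1f x2=0x1f x3=0x7f  N=0 Z=0
after  4: x0=0x60 x1=0x60 x2=0x1f x3=0x7f  N=0 Z=0
after  5: x0=0x60 x1=0x60 x2=0x60 x3=0x7f  N=0 Z=0
after  6: x0=0x1f x1=0x60 x2=0x60 x3=0x7f  N=0 Z=0
after  7: x0=0x1f x1=0x7f x2=0x60 x3=0x7f  N=0 Z=0
after  8: x0=0x7f x1=0x7f x2=0x60 x3=0x7f  N=0 Z=0
after  9: x0=0x7f x1=0x60 x2=0x60 x3=0x7f  N=0 Z=0
after 10: x0=0x7f x1=0x60 x2=0x60 x3=0x1f  N=0 Z=0
-- IRQ taken; context saved, return-PC = 11 --

FLAGS = (N=0, Z=0)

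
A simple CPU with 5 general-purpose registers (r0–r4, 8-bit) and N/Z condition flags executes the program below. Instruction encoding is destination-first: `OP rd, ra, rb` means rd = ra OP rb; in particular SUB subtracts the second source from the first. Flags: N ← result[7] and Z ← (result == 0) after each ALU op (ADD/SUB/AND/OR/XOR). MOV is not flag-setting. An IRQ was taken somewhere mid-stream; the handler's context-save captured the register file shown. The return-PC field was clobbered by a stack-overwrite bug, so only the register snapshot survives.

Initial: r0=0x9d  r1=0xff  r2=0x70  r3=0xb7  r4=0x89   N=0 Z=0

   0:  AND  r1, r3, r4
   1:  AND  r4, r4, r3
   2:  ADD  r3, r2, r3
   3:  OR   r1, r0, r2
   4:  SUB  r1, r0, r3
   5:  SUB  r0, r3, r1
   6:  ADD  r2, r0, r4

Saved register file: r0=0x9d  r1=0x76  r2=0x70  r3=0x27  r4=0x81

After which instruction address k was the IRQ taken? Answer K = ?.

K = 4

after  0: r0=0x9d r1=0x81 r2=0x70 r3=0xb7 r4=0x89  N=1 Z=0
after  1: r0=0x9d r1=0x81 r2=0x70 r3=0xb7 r4=0x81  N=1 Z=0
after  2: r0=0x9d r1=0x81 r2=0x70 r3=0x27 r4=0x81  N=0 Z=0
after  3: r0=0x9d r1=0xfd r2=0x70 r3=0x27 r4=0x81  N=1 Z=0
after  4: r0=0x9d r1=0x76 r2=0x70 r3=0x27 r4=0x81  N=0 Z=0
-- IRQ taken; context saved, return-PC = 5 --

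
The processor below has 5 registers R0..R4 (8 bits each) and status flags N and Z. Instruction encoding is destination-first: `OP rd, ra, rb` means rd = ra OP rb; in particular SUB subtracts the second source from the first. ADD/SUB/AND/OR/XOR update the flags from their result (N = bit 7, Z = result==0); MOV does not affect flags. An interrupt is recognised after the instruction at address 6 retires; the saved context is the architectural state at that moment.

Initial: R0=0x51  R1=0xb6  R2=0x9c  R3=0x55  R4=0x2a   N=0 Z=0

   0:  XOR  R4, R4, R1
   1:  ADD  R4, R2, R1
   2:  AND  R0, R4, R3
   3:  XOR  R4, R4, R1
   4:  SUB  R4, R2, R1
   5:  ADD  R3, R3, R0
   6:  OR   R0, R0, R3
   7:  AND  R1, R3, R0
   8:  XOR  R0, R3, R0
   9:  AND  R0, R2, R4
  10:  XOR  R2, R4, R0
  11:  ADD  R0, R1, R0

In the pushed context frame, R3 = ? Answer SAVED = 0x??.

after  0: R0=0x51 R1=0xb6 R2=0x9c R3=0x55 R4=0x9c  N=1 Z=0
after  1: R0=0x51 R1=0xb6 R2=0x9c R3=0x55 R4=0x52  N=0 Z=0
after  2: R0=0x50 R1=0xb6 R2=0x9c R3=0x55 R4=0x52  N=0 Z=0
after  3: R0=0x50 R1=0xb6 R2=0x9c R3=0x55 R4=0xe4  N=1 Z=0
after  4: R0=0x50 R1=0xb6 R2=0x9c R3=0x55 R4=0xe6  N=1 Z=0
after  5: R0=0x50 R1=0xb6 R2=0x9c R3=0xa5 R4=0xe6  N=1 Z=0
after  6: R0=0xf5 R1=0xb6 R2=0x9c R3=0xa5 R4=0xe6  N=1 Z=0
-- IRQ taken; context saved, return-PC = 7 --

SAVED = 0xa5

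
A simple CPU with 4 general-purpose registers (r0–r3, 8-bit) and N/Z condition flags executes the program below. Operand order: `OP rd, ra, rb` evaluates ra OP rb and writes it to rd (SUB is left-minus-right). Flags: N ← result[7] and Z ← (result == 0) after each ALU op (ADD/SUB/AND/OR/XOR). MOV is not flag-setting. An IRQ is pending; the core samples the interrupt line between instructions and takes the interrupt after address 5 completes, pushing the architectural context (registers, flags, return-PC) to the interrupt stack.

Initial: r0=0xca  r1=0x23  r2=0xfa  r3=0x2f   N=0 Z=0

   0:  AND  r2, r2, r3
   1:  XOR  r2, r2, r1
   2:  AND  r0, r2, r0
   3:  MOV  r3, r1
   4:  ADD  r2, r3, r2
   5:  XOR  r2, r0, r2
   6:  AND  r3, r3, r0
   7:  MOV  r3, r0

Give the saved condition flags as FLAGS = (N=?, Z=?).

after  0: r0=0xca r1=0x23 r2=0x2a r3=0x2f  N=0 Z=0
after  1: r0=0xca r1=0x23 r2=0x09 r3=0x2f  N=0 Z=0
after  2: r0=0x08 r1=0x23 r2=0x09 r3=0x2f  N=0 Z=0
after  3: r0=0x08 r1=0x23 r2=0x09 r3=0x23  N=0 Z=0
after  4: r0=0x08 r1=0x23 r2=0x2c r3=0x23  N=0 Z=0
after  5: r0=0x08 r1=0x23 r2=0x24 r3=0x23  N=0 Z=0
-- IRQ taken; context saved, return-PC = 6 --

FLAGS = (N=0, Z=0)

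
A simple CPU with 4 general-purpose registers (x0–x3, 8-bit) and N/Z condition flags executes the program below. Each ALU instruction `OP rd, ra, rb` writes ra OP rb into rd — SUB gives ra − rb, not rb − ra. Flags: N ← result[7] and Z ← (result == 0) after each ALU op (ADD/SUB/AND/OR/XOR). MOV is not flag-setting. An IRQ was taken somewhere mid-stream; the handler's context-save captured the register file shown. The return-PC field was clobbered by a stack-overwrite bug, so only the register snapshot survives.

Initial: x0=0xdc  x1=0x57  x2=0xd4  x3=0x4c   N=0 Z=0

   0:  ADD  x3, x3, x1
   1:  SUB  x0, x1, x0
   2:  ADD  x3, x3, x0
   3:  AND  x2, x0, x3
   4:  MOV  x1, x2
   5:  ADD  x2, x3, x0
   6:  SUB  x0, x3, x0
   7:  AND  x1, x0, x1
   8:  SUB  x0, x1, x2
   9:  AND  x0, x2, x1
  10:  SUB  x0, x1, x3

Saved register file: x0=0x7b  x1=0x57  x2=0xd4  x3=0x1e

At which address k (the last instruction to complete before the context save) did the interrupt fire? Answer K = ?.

after  0: x0=0xdc x1=0x57 x2=0xd4 x3=0xa3  N=1 Z=0
after  1: x0=0x7b x1=0x57 x2=0xd4 x3=0xa3  N=0 Z=0
after  2: x0=0x7b x1=0x57 x2=0xd4 x3=0x1e  N=0 Z=0
-- IRQ taken; context saved, return-PC = 3 --

K = 2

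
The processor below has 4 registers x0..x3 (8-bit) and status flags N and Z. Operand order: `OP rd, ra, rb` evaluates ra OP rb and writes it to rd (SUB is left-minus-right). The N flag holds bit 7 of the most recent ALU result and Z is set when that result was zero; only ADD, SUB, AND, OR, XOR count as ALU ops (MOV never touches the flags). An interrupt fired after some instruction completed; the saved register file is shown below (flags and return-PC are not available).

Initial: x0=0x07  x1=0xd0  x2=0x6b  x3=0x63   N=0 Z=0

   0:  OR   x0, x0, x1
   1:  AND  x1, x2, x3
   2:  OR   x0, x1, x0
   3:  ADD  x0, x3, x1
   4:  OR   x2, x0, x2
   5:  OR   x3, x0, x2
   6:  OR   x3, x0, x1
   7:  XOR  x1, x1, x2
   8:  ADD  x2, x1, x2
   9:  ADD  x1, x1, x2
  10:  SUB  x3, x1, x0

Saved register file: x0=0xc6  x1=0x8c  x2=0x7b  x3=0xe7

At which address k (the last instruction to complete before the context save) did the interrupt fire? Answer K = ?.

K = 8

after  0: x0=0xd7 x1=0xd0 x2=0x6b x3=0x63  N=1 Z=0
after  1: x0=0xd7 x1=0x63 x2=0x6b x3=0x63  N=0 Z=0
after  2: x0=0xf7 x1=0x63 x2=0x6b x3=0x63  N=1 Z=0
after  3: x0=0xc6 x1=0x63 x2=0x6b x3=0x63  N=1 Z=0
after  4: x0=0xc6 x1=0x63 x2=0xef x3=0x63  N=1 Z=0
after  5: x0=0xc6 x1=0x63 x2=0xef x3=0xef  N=1 Z=0
after  6: x0=0xc6 x1=0x63 x2=0xef x3=0xe7  N=1 Z=0
after  7: x0=0xc6 x1=0x8c x2=0xef x3=0xe7  N=1 Z=0
after  8: x0=0xc6 x1=0x8c x2=0x7b x3=0xe7  N=0 Z=0
-- IRQ taken; context saved, return-PC = 9 --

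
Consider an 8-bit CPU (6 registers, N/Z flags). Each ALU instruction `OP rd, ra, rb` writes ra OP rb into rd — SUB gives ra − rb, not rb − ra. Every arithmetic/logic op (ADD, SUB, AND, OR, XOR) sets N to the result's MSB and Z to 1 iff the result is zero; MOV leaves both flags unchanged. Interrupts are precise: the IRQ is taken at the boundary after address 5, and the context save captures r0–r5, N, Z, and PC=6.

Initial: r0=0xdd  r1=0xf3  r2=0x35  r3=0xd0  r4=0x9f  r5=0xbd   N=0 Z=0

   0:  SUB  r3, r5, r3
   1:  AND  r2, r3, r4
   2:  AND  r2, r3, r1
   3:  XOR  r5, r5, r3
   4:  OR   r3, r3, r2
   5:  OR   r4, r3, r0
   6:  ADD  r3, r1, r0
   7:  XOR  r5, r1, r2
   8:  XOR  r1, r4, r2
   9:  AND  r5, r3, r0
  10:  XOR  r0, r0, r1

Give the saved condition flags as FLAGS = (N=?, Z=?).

FLAGS = (N=1, Z=0)

after  0: r0=0xdd r1=0xf3 r2=0x35 r3=0xed r4=0x9f r5=0xbd  N=1 Z=0
after  1: r0=0xdd r1=0xf3 r2=0x8d r3=0xed r4=0x9f r5=0xbd  N=1 Z=0
after  2: r0=0xdd r1=0xf3 r2=0xe1 r3=0xed r4=0x9f r5=0xbd  N=1 Z=0
after  3: r0=0xdd r1=0xf3 r2=0xe1 r3=0xed r4=0x9f r5=0x50  N=0 Z=0
after  4: r0=0xdd r1=0xf3 r2=0xe1 r3=0xed r4=0x9f r5=0x50  N=1 Z=0
after  5: r0=0xdd r1=0xf3 r2=0xe1 r3=0xed r4=0xfd r5=0x50  N=1 Z=0
-- IRQ taken; context saved, return-PC = 6 --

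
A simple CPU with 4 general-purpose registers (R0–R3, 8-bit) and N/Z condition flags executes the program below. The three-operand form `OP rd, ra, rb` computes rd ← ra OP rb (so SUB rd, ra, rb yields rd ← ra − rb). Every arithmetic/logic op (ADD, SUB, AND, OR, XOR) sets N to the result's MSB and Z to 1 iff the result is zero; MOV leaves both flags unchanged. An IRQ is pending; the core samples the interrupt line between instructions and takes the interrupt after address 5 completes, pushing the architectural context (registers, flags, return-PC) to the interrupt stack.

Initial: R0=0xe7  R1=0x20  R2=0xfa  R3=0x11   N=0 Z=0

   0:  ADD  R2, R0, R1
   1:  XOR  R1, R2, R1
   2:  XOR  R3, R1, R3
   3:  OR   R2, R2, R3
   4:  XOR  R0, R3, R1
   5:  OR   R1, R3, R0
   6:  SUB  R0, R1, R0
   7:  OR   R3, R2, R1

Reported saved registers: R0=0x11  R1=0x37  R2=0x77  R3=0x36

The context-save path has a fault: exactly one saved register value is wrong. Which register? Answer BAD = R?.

BAD = R2

after  0: R0=0xe7 R1=0x20 R2=0x07 R3=0x11  N=0 Z=0
after  1: R0=0xe7 R1=0x27 R2=0x07 R3=0x11  N=0 Z=0
after  2: R0=0xe7 R1=0x27 R2=0x07 R3=0x36  N=0 Z=0
after  3: R0=0xe7 R1=0x27 R2=0x37 R3=0x36  N=0 Z=0
after  4: R0=0x11 R1=0x27 R2=0x37 R3=0x36  N=0 Z=0
after  5: R0=0x11 R1=0x37 R2=0x37 R3=0x36  N=0 Z=0
-- IRQ taken; context saved, return-PC = 6 --
mismatch: R2: reported 0x77 vs actual 0x37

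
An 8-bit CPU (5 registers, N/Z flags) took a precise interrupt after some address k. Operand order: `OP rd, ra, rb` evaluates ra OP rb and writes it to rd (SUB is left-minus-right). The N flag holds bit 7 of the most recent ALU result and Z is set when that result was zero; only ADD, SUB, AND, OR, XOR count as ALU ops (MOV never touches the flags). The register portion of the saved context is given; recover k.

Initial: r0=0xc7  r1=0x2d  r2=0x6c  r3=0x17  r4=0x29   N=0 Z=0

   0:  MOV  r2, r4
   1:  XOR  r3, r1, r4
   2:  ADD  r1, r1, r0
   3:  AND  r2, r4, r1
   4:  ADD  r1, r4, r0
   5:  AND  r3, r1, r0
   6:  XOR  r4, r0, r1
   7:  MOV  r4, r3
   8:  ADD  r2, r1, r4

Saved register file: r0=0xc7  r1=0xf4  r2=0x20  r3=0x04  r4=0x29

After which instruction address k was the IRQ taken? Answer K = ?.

after  0: r0=0xc7 r1=0x2d r2=0x29 r3=0x17 r4=0x29  N=0 Z=0
after  1: r0=0xc7 r1=0x2d r2=0x29 r3=0x04 r4=0x29  N=0 Z=0
after  2: r0=0xc7 r1=0xf4 r2=0x29 r3=0x04 r4=0x29  N=1 Z=0
after  3: r0=0xc7 r1=0xf4 r2=0x20 r3=0x04 r4=0x29  N=0 Z=0
-- IRQ taken; context saved, return-PC = 4 --

K = 3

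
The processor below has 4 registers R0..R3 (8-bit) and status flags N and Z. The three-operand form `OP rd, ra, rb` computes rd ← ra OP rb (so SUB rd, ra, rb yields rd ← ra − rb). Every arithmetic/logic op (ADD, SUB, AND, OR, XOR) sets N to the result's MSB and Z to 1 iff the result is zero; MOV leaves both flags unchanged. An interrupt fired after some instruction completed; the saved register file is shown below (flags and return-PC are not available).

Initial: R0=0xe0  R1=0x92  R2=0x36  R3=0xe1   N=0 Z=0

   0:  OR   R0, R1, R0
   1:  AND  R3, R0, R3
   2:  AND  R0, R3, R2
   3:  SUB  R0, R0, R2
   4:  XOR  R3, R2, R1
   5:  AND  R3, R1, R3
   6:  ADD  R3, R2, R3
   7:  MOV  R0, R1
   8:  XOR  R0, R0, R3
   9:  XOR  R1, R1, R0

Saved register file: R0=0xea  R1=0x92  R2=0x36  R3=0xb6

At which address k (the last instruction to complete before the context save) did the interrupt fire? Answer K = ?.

K = 6

after  0: R0=0xf2 R1=0x92 R2=0x36 R3=0xe1  N=1 Z=0
after  1: R0=0xf2 R1=0x92 R2=0x36 R3=0xe0  N=1 Z=0
after  2: R0=0x20 R1=0x92 R2=0x36 R3=0xe0  N=0 Z=0
after  3: R0=0xea R1=0x92 R2=0x36 R3=0xe0  N=1 Z=0
after  4: R0=0xea R1=0x92 R2=0x36 R3=0xa4  N=1 Z=0
after  5: R0=0xea R1=0x92 R2=0x36 R3=0x80  N=1 Z=0
after  6: R0=0xea R1=0x92 R2=0x36 R3=0xb6  N=1 Z=0
-- IRQ taken; context saved, return-PC = 7 --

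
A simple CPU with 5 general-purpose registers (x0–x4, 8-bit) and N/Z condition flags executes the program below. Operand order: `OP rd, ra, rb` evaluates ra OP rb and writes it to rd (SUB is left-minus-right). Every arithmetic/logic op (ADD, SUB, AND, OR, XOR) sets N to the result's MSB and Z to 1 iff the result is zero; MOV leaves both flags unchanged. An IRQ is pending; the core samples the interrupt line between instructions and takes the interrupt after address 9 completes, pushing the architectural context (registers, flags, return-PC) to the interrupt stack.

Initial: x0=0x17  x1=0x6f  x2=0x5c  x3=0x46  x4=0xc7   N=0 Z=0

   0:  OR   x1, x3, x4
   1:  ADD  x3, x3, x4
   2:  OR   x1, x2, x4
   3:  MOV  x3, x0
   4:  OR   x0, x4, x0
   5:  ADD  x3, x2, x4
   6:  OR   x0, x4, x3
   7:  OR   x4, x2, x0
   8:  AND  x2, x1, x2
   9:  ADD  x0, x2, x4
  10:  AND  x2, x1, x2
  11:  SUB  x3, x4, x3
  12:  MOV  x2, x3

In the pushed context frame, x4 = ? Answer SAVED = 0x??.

after  0: x0=0x17 x1=0xc7 x2=0x5c x3=0x46 x4=0xc7  N=1 Z=0
after  1: x0=0x17 x1=0xc7 x2=0x5c x3=0x0d x4=0xc7  N=0 Z=0
after  2: x0=0x17 x1=0xdf x2=0x5c x3=0x0d x4=0xc7  N=1 Z=0
after  3: x0=0x17 x1=0xdf x2=0x5c x3=0x17 x4=0xc7  N=1 Z=0
after  4: x0=0xd7 x1=0xdf x2=0x5c x3=0x17 x4=0xc7  N=1 Z=0
after  5: x0=0xd7 x1=0xdf x2=0x5c x3=0x23 x4=0xc7  N=0 Z=0
after  6: x0=0xe7 x1=0xdf x2=0x5c x3=0x23 x4=0xc7  N=1 Z=0
after  7: x0=0xe7 x1=0xdf x2=0x5c x3=0x23 x4=0xff  N=1 Z=0
after  8: x0=0xe7 x1=0xdf x2=0x5c x3=0x23 x4=0xff  N=0 Z=0
after  9: x0=0x5b x1=0xdf x2=0x5c x3=0x23 x4=0xff  N=0 Z=0
-- IRQ taken; context saved, return-PC = 10 --

SAVED = 0xff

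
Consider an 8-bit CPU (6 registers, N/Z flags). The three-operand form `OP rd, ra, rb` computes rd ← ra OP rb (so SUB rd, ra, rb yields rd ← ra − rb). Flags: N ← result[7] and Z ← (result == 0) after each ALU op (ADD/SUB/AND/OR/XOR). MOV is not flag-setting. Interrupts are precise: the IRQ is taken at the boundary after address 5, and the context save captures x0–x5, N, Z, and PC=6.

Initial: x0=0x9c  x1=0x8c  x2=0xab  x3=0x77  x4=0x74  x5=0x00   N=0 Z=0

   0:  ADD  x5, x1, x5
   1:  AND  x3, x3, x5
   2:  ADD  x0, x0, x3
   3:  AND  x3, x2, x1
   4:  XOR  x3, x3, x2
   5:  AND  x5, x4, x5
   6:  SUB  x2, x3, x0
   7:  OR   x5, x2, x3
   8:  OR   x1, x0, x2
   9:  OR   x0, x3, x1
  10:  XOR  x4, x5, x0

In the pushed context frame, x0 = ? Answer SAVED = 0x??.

after  0: x0=0x9c x1=0x8c x2=0xab x3=0x77 x4=0x74 x5=0x8c  N=1 Z=0
after  1: x0=0x9c x1=0x8c x2=0xab x3=0x04 x4=0x74 x5=0x8c  N=0 Z=0
after  2: x0=0xa0 x1=0x8c x2=0xab x3=0x04 x4=0x74 x5=0x8c  N=1 Z=0
after  3: x0=0xa0 x1=0x8c x2=0xab x3=0x88 x4=0x74 x5=0x8c  N=1 Z=0
after  4: x0=0xa0 x1=0x8c x2=0xab x3=0x23 x4=0x74 x5=0x8c  N=0 Z=0
after  5: x0=0xa0 x1=0x8c x2=0xab x3=0x23 x4=0x74 x5=0x04  N=0 Z=0
-- IRQ taken; context saved, return-PC = 6 --

SAVED = 0xa0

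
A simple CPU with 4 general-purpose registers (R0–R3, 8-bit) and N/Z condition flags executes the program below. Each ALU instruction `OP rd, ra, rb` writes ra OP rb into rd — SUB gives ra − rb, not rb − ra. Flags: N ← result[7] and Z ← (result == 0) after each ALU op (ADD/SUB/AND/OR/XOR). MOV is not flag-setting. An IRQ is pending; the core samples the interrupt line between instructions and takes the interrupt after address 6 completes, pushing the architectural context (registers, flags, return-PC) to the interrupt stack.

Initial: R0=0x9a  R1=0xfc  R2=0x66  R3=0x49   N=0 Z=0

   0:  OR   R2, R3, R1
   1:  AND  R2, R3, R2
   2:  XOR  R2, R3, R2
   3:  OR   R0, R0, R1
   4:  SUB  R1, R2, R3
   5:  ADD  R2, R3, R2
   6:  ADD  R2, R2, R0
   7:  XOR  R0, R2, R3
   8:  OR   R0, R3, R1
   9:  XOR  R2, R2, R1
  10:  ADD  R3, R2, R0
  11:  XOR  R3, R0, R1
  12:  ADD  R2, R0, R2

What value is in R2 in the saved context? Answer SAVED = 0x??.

SAVED = 0x47

after  0: R0=0x9a R1=0xfc R2=0xfd R3=0x49  N=1 Z=0
after  1: R0=0x9a R1=0xfc R2=0x49 R3=0x49  N=0 Z=0
after  2: R0=0x9a R1=0xfc R2=0x00 R3=0x49  N=0 Z=1
after  3: R0=0xfe R1=0xfc R2=0x00 R3=0x49  N=1 Z=0
after  4: R0=0xfe R1=0xb7 R2=0x00 R3=0x49  N=1 Z=0
after  5: R0=0xfe R1=0xb7 R2=0x49 R3=0x49  N=0 Z=0
after  6: R0=0xfe R1=0xb7 R2=0x47 R3=0x49  N=0 Z=0
-- IRQ taken; context saved, return-PC = 7 --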